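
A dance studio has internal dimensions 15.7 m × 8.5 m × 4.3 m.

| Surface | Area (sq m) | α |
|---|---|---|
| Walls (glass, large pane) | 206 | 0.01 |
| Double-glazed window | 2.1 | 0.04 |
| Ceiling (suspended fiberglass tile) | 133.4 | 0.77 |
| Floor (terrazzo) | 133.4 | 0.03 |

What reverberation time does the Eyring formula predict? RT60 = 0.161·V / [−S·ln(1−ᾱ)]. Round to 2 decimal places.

0.75 s

Total surface area S = 206 + 2.1 + 133.4 + 133.4 = 474.9 sq m.
Σ(Sᵢαᵢ) = 206×0.01 + 2.1×0.04 + 133.4×0.77 + 133.4×0.03 = 108.864.
ᾱ = 108.864 / 474.9 = 0.2292.
Eyring denominator: −S ln(1−ᾱ) = 123.629.
V = 15.7 × 8.5 × 4.3 = 573.835 m³.
T = 0.161·V/[−S·ln(1−ᾱ)] = 0.161·573.835/123.629 = 0.75 s.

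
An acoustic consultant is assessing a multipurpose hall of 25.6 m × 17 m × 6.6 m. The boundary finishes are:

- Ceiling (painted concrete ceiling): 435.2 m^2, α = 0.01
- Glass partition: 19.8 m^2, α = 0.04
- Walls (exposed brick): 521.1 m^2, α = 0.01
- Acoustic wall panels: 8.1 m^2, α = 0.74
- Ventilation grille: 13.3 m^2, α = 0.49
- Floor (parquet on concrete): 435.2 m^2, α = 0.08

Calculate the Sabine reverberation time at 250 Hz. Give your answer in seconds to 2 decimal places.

Summing Sᵢαᵢ: 4.352 + 0.792 + 5.211 + 5.994 + 6.517 + 34.816 → A = 57.682 sabins.
V = 25.6·17·6.6 = 2872.32 m³.
Sabine: RT60 = 0.161 × 2872.32 / 57.682 = 8.02 s.

8.02 s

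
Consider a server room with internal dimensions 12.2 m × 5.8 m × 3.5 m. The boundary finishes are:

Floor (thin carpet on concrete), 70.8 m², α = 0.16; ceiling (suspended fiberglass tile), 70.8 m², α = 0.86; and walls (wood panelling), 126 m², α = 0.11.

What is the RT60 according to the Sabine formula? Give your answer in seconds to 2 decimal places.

Equivalent absorption area: A = 70.8×0.16 + 70.8×0.86 + 126×0.11 = 86.076 m².
Room volume: 247.66 m³.
RT60 = 0.161 · V / A = 0.161 × 247.66 / 86.076 = 0.46 s.

0.46 s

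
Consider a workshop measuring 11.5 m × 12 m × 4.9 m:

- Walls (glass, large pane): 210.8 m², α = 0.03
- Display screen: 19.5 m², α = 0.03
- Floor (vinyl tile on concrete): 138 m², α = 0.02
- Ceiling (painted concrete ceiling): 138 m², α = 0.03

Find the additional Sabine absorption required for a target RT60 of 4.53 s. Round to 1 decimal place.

10.2 sabins

A₁ = Σ Sᵢαᵢ = 210.8×0.03 + 19.5×0.03 + 138×0.02 + 138×0.03 = 13.809 sabins.
For T = 4.53 s, need A₂ = 0.161·V/T = 0.161·676.2/4.53 = 24.033 sabins.
Shortfall: 24.033 − 13.809 = 10.2 sabins.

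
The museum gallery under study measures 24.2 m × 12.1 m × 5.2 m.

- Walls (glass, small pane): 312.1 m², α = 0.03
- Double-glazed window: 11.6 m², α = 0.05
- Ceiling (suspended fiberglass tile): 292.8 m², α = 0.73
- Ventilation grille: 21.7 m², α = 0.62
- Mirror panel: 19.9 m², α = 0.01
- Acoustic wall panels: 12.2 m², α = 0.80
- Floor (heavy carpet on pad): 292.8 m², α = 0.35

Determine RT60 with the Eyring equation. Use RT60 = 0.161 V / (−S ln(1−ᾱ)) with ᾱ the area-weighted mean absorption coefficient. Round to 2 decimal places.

0.56 seconds

S = Σ Sᵢ = 963.1 m².
Absorption A = 312.1×0.03 + 11.6×0.05 + 292.8×0.73 + 21.7×0.62 + 19.9×0.01 + 12.2×0.80 + 292.8×0.35 = 349.580 sabins.
ᾱ = 349.580 / 963.1 = 0.3630.
−S·ln(1−ᾱ) = −963.1 × ln(1 − 0.3630) = 434.344.
V = 24.2 × 12.1 × 5.2 = 1522.664 m³.
RT60 = 0.161 × 1522.664 / 434.344 = 0.56 s.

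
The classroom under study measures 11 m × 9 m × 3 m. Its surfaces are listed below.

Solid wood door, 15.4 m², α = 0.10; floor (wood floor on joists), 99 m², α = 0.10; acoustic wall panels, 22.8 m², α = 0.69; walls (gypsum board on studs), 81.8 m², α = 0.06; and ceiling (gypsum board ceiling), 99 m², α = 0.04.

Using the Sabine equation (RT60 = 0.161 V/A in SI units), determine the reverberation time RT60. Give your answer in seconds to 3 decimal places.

1.327 sec

Equivalent absorption area: A = 15.4*0.10 + 99*0.10 + 22.8*0.69 + 81.8*0.06 + 99*0.04 = 36.040 m².
Volume V = 11 × 9 × 3 = 297 m³.
Sabine: RT60 = 0.161 × 297 / 36.040 = 1.327 s.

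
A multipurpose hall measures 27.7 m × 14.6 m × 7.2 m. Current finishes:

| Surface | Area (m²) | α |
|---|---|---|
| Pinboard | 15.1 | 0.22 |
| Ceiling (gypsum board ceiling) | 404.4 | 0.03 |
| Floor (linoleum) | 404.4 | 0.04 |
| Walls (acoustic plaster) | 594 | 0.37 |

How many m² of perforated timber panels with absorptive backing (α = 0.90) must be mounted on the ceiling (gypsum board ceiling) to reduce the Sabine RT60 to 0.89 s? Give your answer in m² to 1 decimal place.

316.5

Total absorption A₁ = 15.1·0.22 + 404.4·0.03 + 404.4·0.04 + 594·0.37
  = 3.322 + 12.132 + 16.176 + 219.780 = 251.410 m² sabins.
V = 2911.824 m³. Target absorption A₂ = 0.161 × 2911.824 / 0.89 = 526.746 sabins.
ΔA needed = 526.746 − 251.410 = 275.336 sabins.
Net gain per m²: Δα = 0.90 − 0.03 = 0.87.
Panel area = 275.336 / 0.87 = 316.5 m².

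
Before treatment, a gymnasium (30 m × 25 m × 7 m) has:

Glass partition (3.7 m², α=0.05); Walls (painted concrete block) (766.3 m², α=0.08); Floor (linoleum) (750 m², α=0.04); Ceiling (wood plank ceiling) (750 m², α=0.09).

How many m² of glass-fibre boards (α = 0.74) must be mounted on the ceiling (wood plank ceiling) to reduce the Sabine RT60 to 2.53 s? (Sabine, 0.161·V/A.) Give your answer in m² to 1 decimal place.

269.4

Equivalent absorption area: A₁ = 3.7·0.05 + 766.3·0.08 + 750·0.04 + 750·0.09 = 158.989 m².
V = 5250 m³. Target absorption A₂ = 0.161 × 5250 / 2.53 = 334.091 sabins.
ΔA needed = 334.091 − 158.989 = 175.102 sabins.
Each m² of panel replacing the ceiling (wood plank ceiling) adds (0.74 − 0.09) = 0.65 sabins.
Panel area = 175.102 / 0.65 = 269.4 m².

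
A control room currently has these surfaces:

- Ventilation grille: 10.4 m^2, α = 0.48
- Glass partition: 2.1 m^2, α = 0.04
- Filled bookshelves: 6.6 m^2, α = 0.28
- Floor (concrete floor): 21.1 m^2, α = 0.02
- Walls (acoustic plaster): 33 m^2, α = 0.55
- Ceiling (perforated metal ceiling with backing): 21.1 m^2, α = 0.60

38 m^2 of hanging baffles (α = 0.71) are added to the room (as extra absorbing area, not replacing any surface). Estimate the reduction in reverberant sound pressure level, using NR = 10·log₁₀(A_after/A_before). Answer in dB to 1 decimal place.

Equivalent absorption area: A_before = 10.4·0.48 + 2.1·0.04 + 6.6·0.28 + 21.1·0.02 + 33·0.55 + 21.1·0.60 = 38.156 m^2.
Treatment contributes 38·0.71 = 26.980 sabins.
A_after = 38.156 + 26.980 = 65.136 sabins.
Reduction = 10 log₁₀(A_after/A_before) = 10 log₁₀(1.7071) = 2.3 dB.

2.3 dB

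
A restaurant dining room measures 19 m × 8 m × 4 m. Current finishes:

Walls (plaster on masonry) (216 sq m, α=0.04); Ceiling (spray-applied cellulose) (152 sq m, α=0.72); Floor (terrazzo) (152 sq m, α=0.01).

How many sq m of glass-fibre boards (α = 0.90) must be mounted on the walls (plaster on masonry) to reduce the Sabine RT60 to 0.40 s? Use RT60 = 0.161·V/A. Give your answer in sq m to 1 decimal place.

Total absorption A₁ = 216×0.04 + 152×0.72 + 152×0.01
  = 8.640 + 109.440 + 1.520 = 119.600 sq m sabins.
Required A₂ = 0.161·608/0.40 = 244.720 sabins.
ΔA needed = 244.720 − 119.600 = 125.120 sabins.
Net gain per sq m: Δα = 0.90 − 0.04 = 0.86.
Area = ΔA/Δα = 125.120/0.86 = 145.5 sq m.

145.5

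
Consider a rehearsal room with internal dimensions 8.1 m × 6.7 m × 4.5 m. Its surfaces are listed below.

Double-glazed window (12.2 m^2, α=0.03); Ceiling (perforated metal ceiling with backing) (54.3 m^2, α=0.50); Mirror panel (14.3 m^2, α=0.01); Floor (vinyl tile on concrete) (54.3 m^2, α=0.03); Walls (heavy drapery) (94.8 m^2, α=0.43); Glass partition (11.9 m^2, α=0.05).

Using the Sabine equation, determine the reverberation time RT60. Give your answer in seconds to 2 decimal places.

Summing Sᵢαᵢ: 0.366 + 27.150 + 0.143 + 1.629 + 40.764 + 0.595 → A = 70.647 sabins.
Room volume: 244.215 m³.
T = 0.161 V/A = 0.161·244.215/70.647 = 0.56 s.

0.56 seconds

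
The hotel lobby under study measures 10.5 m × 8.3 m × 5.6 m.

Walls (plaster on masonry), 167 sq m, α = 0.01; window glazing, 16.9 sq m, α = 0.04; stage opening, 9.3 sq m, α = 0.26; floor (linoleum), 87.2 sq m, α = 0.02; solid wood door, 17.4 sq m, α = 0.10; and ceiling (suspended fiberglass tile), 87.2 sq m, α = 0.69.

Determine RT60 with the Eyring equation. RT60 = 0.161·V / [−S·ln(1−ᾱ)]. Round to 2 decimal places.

Total surface area S = 167 + 16.9 + 9.3 + 87.2 + 17.4 + 87.2 = 385.0 sq m.
Absorption A = 167·0.01 + 16.9·0.04 + 9.3·0.26 + 87.2·0.02 + 17.4·0.10 + 87.2·0.69 = 68.416 sabins.
ᾱ = 68.416 / 385.0 = 0.1777.
Eyring denominator: −S ln(1−ᾱ) = 75.325.
V = 10.5 × 8.3 × 5.6 = 488.04 m³.
RT60 = 0.161 × 488.04 / 75.325 = 1.04 s.

1.04 sec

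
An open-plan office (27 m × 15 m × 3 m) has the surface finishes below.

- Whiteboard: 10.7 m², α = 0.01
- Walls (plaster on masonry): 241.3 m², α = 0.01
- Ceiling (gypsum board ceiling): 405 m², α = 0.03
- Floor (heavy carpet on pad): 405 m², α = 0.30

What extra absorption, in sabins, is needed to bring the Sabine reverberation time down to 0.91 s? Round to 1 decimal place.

78.8 sabins

A₁ = Σ Sᵢαᵢ = 10.7·0.01 + 241.3·0.01 + 405·0.03 + 405·0.30 = 136.170 sabins.
V = 1215 m³. Required absorption A₂ = 0.161 × 1215 / 0.91 = 214.962 sabins.
Additional absorption ΔA = 214.962 − 136.170 = 78.8 sabins.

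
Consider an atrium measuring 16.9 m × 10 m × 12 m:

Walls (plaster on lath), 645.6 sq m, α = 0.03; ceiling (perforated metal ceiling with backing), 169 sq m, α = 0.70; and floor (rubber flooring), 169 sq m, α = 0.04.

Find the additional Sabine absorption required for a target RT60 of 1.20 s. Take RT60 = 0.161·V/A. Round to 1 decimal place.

127.7 sabins

Total absorption A₁ = 645.6·0.03 + 169·0.70 + 169·0.04
  = 19.368 + 118.300 + 6.760 = 144.428 sq m sabins.
For T = 1.20 s, need A₂ = 0.161·V/T = 0.161·2028/1.20 = 272.090 sabins.
Additional absorption ΔA = 272.090 − 144.428 = 127.7 sabins.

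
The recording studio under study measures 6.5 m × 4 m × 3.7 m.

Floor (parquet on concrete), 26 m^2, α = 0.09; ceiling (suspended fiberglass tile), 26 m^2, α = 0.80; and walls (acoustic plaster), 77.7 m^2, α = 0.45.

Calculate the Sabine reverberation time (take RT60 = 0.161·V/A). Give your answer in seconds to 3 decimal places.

A = Σ Sᵢαᵢ = 26*0.09 + 26*0.80 + 77.7*0.45 = 58.105 sabins.
Volume V = 6.5 × 4 × 3.7 = 96.2 m³.
RT60 = 0.161 · V / A = 0.161 × 96.2 / 58.105 = 0.267 s.

0.267 seconds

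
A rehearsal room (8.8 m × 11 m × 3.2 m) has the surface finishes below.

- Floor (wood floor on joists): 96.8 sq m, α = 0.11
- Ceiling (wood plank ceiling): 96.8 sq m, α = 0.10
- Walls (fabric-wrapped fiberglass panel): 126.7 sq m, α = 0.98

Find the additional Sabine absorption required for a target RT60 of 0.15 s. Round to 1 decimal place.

Summing Sᵢαᵢ: 10.648 + 9.680 + 124.166 → A₁ = 144.494 sabins.
V = 309.76 m³. Required absorption A₂ = 0.161 × 309.76 / 0.15 = 332.476 sabins.
Shortfall: 332.476 − 144.494 = 188.0 sabins.

188.0 sabins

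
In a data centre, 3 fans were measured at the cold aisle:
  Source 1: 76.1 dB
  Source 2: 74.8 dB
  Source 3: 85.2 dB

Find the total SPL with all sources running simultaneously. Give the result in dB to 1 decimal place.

86.0 dB

Converting to relative power and adding: 10^(76.1/10) + 10^(74.8/10) + 10^(85.2/10) = 4.021e+08.
Combined level = 10 log₁₀(4.021e+08) = 86.0 dB.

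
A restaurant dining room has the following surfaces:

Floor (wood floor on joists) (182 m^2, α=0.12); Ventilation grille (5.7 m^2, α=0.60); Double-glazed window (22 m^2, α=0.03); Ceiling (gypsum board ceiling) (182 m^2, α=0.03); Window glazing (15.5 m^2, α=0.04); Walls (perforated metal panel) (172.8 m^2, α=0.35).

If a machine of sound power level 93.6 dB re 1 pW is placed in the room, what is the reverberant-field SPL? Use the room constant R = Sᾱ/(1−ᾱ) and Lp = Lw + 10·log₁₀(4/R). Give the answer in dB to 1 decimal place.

Σ(Sᵢαᵢ) = 182·0.12 + 5.7·0.60 + 22·0.03 + 182·0.03 + 15.5·0.04 + 172.8·0.35 = 92.480; total area S = 580.0 m^2.
ᾱ = 92.480/580.0 = 0.1594; R = Sᾱ/(1−ᾱ) = 92.480/(1−0.1594) = 110.017 m^2.
Lp = Lw + 10 log₁₀(4/R) = 93.6 -14.39 = 79.2 dB.

79.2 dB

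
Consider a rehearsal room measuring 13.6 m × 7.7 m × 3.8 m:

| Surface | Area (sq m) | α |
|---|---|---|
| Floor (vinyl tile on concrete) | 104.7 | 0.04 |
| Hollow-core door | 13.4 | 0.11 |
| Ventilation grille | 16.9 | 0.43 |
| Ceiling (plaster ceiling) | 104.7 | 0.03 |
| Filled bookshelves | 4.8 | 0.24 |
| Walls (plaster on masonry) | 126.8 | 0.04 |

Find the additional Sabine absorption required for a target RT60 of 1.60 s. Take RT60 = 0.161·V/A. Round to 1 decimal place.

Total absorption A₁ = 104.7·0.04 + 13.4·0.11 + 16.9·0.43 + 104.7·0.03 + 4.8·0.24 + 126.8·0.04
  = 4.188 + 1.474 + 7.267 + 3.141 + 1.152 + 5.072 = 22.294 sq m sabins.
Target A₂ = 0.161·397.936/1.60 = 40.042 sabins (V = 397.936 m³).
ΔA = A₂ − A₁ = 40.042 − 22.294 = 17.7 sabins.

17.7 sabins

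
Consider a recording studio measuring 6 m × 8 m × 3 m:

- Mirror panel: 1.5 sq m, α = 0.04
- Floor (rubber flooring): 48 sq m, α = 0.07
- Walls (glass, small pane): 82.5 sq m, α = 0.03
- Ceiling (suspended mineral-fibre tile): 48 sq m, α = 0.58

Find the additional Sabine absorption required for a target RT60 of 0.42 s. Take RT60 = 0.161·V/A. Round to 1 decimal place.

21.5 sabins

Total absorption A₁ = 1.5×0.04 + 48×0.07 + 82.5×0.03 + 48×0.58
  = 0.060 + 3.360 + 2.475 + 27.840 = 33.735 sq m sabins.
Target A₂ = 0.161·144/0.42 = 55.200 sabins (V = 144 m³).
ΔA = A₂ − A₁ = 55.200 − 33.735 = 21.5 sabins.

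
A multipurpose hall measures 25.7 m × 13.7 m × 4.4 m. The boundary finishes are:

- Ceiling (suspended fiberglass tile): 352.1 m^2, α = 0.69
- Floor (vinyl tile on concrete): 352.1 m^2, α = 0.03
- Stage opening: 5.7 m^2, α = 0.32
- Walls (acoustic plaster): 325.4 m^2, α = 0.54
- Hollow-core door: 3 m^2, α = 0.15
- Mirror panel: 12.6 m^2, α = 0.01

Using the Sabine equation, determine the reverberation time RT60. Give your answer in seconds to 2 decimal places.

A = Σ Sᵢαᵢ = 352.1×0.69 + 352.1×0.03 + 5.7×0.32 + 325.4×0.54 + 3×0.15 + 12.6×0.01 = 431.628 sabins.
V = 25.7·13.7·4.4 = 1549.196 m³.
Sabine: RT60 = 0.161 × 1549.196 / 431.628 = 0.58 s.

0.58 sec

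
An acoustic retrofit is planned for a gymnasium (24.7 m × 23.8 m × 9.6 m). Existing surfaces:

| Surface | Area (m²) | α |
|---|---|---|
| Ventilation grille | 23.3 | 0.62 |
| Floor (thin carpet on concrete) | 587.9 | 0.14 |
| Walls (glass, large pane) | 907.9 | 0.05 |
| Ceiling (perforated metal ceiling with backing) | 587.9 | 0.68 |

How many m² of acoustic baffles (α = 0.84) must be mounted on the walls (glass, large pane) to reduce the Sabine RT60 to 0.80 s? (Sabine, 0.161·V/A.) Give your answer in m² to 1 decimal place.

Total absorption A₁ = 23.3*0.62 + 587.9*0.14 + 907.9*0.05 + 587.9*0.68
  = 14.446 + 82.306 + 45.395 + 399.772 = 541.919 m² sabins.
V = 5643.456 m³. Target absorption A₂ = 0.161 × 5643.456 / 0.80 = 1135.746 sabins.
ΔA needed = 1135.746 − 541.919 = 593.827 sabins.
Each m² of panel replacing the walls (glass, large pane) adds (0.84 − 0.05) = 0.79 sabins.
Panel area = 593.827 / 0.79 = 751.7 m².

751.7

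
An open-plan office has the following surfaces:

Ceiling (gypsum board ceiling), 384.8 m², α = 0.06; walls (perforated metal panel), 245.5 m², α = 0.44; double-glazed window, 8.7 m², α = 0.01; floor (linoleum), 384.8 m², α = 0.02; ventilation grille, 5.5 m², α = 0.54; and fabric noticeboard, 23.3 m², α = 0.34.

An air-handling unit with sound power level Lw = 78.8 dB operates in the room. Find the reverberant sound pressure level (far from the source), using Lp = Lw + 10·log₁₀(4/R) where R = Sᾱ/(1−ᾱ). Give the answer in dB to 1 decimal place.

62.4 dB

A = 149.783 sabins; S = 1052.6 m².
ᾱ = 0.1423, so room constant R = A/(1−ᾱ) = 174.633 m².
Lp = Lw + 10 log₁₀(4/R) = 78.8 -16.40 = 62.4 dB.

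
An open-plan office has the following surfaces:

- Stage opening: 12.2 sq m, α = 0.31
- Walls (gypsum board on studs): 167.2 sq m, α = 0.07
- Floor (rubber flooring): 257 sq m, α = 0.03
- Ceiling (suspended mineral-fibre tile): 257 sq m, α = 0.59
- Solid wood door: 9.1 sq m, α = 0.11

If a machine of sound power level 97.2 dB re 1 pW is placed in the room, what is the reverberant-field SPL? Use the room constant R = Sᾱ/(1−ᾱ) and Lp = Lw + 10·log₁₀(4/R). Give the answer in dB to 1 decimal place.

A = 175.827 sabins; S = 702.5 sq m.
ᾱ = 0.2503, so room constant R = A/(1−ᾱ) = 234.530 sq m.
Lp = Lw + 10 log₁₀(4/R) = 97.2 -17.68 = 79.5 dB.

79.5 dB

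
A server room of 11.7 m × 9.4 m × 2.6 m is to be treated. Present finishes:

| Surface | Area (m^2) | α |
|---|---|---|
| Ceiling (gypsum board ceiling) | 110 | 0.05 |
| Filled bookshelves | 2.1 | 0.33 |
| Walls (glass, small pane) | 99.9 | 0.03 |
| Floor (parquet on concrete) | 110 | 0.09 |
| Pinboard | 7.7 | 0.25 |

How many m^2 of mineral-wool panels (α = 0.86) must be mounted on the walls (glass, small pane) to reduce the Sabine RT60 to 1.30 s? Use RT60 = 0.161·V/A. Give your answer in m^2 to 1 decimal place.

Total absorption A₁ = 110×0.05 + 2.1×0.33 + 99.9×0.03 + 110×0.09 + 7.7×0.25
  = 5.500 + 0.693 + 2.997 + 9.900 + 1.925 = 21.015 m^2 sabins.
V = 285.948 m³. Target absorption A₂ = 0.161 × 285.948 / 1.30 = 35.414 sabins.
Absorption to add: 35.414 − 21.015 = 14.399 sabins.
Net gain per m^2: Δα = 0.86 − 0.03 = 0.83.
Area = ΔA/Δα = 14.399/0.83 = 17.3 m^2.

17.3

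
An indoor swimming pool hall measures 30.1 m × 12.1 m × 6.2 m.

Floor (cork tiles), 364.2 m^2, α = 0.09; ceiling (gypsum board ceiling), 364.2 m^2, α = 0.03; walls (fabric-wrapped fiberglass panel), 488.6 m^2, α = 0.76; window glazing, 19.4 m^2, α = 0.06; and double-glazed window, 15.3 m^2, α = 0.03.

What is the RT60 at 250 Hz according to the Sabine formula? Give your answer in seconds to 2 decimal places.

Summing Sᵢαᵢ: 32.778 + 10.926 + 371.336 + 1.164 + 0.459 → A = 416.663 sabins.
Volume V = 30.1 × 12.1 × 6.2 = 2258.102 m³.
RT60 = 0.161 · V / A = 0.161 × 2258.102 / 416.663 = 0.87 s.

0.87 s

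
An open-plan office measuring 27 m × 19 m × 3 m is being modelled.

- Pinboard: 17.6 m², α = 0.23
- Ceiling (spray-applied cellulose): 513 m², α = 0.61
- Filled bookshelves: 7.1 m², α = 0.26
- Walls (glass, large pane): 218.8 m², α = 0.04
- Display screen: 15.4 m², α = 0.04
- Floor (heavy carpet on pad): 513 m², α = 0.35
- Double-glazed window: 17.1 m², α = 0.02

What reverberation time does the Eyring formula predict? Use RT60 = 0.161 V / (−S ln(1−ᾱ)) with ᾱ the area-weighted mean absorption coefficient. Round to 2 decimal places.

S = Σ Sᵢ = 1302.0 m².
Absorption A = 17.6×0.23 + 513×0.61 + 7.1×0.26 + 218.8×0.04 + 15.4×0.04 + 513×0.35 + 17.1×0.02 = 508.084 sabins.
Mean coefficient ᾱ = A/S = 0.3902.
−S·ln(1−ᾱ) = −1302.0 × ln(1 − 0.3902) = 644.001.
V = 27 × 19 × 3 = 1539 m³.
T = 0.161·V/[−S·ln(1−ᾱ)] = 0.161·1539/644.001 = 0.38 s.

0.38 seconds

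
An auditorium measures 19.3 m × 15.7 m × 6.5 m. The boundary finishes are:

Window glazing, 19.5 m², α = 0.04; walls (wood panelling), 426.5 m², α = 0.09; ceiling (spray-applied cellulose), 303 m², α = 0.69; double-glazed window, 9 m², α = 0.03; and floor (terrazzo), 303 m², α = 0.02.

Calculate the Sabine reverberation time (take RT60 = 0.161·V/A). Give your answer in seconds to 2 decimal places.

A = Σ Sᵢαᵢ = 19.5×0.04 + 426.5×0.09 + 303×0.69 + 9×0.03 + 303×0.02 = 254.565 sabins.
Room volume: 1969.565 m³.
Sabine: RT60 = 0.161 × 1969.565 / 254.565 = 1.25 s.

1.25 seconds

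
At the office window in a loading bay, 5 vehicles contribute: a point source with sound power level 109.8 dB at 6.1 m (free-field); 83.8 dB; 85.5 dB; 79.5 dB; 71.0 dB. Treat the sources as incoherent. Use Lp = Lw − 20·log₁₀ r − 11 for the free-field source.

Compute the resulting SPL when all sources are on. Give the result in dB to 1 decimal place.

89.5 dB

Source at 6.1 m: Lp = 109.8 − 20·log₁₀(6.1) − 11 = 83.1 dB.
Converting to relative power and adding: 10^(83.1/10) + 10^(83.8/10) + 10^(85.5/10) + 10^(79.5/10) + 10^(71.0/10) = 9.006e+08.
L_total = 10·log₁₀(9.006e+08) = 89.5 dB.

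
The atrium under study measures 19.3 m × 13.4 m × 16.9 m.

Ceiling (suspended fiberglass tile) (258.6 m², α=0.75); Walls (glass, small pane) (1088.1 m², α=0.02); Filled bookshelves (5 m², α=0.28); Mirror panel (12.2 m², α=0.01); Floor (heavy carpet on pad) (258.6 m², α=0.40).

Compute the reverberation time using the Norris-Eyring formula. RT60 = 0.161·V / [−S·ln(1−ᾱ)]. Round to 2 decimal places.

Total surface area S = 258.6 + 1088.1 + 5 + 12.2 + 258.6 = 1622.5 m².
Σ(Sᵢαᵢ) = 258.6·0.75 + 1088.1·0.02 + 5·0.28 + 12.2·0.01 + 258.6·0.40 = 320.674.
Mean coefficient ᾱ = A/S = 0.1976.
−S·ln(1−ᾱ) = −1622.5 × ln(1 − 0.1976) = 357.190.
V = 19.3 × 13.4 × 16.9 = 4370.678 m³.
RT60 = 0.161 × 4370.678 / 357.190 = 1.97 s.

1.97 s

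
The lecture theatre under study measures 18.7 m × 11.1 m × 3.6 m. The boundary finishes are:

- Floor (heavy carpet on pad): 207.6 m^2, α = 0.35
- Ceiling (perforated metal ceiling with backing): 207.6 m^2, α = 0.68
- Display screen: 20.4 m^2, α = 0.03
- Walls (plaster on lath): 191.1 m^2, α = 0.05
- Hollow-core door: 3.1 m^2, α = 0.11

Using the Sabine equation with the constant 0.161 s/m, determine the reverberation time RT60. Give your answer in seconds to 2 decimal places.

0.54 seconds

Summing Sᵢαᵢ: 72.660 + 141.168 + 0.612 + 9.555 + 0.341 → A = 224.336 sabins.
V = 18.7·11.1·3.6 = 747.252 m³.
Sabine: RT60 = 0.161 × 747.252 / 224.336 = 0.54 s.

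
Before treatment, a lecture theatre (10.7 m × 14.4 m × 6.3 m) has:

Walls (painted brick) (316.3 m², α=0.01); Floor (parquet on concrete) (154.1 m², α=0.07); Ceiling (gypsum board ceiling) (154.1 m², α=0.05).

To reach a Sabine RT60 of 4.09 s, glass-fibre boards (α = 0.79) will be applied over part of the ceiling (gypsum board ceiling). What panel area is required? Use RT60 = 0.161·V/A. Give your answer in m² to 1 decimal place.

22.4

Total absorption A₁ = 316.3·0.01 + 154.1·0.07 + 154.1·0.05
  = 3.163 + 10.787 + 7.705 = 21.655 m² sabins.
Required A₂ = 0.161·970.704/4.09 = 38.211 sabins.
ΔA needed = 38.211 − 21.655 = 16.556 sabins.
Each m² of panel replacing the ceiling (gypsum board ceiling) adds (0.79 − 0.05) = 0.74 sabins.
Panel area = 16.556 / 0.74 = 22.4 m².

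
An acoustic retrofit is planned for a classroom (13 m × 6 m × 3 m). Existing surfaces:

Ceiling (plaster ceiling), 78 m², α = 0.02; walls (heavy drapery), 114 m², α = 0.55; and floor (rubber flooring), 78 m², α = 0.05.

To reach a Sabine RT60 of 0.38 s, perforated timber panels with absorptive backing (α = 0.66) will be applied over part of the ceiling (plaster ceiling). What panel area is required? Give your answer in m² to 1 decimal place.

48.4

Equivalent absorption area: A₁ = 78·0.02 + 114·0.55 + 78·0.05 = 68.160 m².
V = 234 m³. Target absorption A₂ = 0.161 × 234 / 0.38 = 99.142 sabins.
ΔA needed = 99.142 − 68.160 = 30.982 sabins.
Net gain per m²: Δα = 0.66 − 0.02 = 0.64.
Area = ΔA/Δα = 30.982/0.64 = 48.4 m².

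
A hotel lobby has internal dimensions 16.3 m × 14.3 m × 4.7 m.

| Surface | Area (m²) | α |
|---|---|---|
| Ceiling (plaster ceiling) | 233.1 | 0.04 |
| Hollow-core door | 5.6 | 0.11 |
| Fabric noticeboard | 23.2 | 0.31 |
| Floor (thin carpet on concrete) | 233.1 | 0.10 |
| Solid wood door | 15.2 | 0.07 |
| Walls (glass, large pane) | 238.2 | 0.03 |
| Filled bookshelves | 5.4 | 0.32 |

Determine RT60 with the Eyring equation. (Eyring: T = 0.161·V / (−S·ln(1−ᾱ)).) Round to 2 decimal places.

Total surface area S = 233.1 + 5.6 + 23.2 + 233.1 + 15.2 + 238.2 + 5.4 = 753.8 m².
Σ(Sᵢαᵢ) = 233.1×0.04 + 5.6×0.11 + 23.2×0.31 + 233.1×0.10 + 15.2×0.07 + 238.2×0.03 + 5.4×0.32 = 50.380.
ᾱ = 50.380 / 753.8 = 0.0668.
−S·ln(1−ᾱ) = −753.8 × ln(1 − 0.0668) = 52.115.
V = 16.3 × 14.3 × 4.7 = 1095.523 m³.
T = 0.161·V/[−S·ln(1−ᾱ)] = 0.161·1095.523/52.115 = 3.38 s.

3.38 seconds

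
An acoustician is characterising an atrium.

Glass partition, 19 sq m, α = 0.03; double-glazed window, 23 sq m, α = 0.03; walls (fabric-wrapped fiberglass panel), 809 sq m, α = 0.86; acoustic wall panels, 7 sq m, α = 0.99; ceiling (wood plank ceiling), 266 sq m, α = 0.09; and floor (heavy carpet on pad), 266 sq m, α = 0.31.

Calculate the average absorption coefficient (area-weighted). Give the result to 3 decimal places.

S = Σ Sᵢ = 19 + 23 + 809 + 7 + 266 + 266 = 1390.0 sq m.
Σ(Sᵢαᵢ) = 19*0.03 + 23*0.03 + 809*0.86 + 7*0.99 + 266*0.09 + 266*0.31 = 810.330.
ᾱ = A/S = 0.583.

0.583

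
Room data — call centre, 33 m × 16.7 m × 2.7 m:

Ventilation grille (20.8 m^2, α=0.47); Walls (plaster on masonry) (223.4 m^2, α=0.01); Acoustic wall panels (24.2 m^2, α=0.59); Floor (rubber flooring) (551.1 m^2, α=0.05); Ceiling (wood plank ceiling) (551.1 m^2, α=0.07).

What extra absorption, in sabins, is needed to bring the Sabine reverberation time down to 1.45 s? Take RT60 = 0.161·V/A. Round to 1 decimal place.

72.8 sabins

Total absorption A₁ = 20.8×0.47 + 223.4×0.01 + 24.2×0.59 + 551.1×0.05 + 551.1×0.07
  = 9.776 + 2.234 + 14.278 + 27.555 + 38.577 = 92.420 m^2 sabins.
Target A₂ = 0.161·1487.97/1.45 = 165.216 sabins (V = 1487.97 m³).
Shortfall: 165.216 − 92.420 = 72.8 sabins.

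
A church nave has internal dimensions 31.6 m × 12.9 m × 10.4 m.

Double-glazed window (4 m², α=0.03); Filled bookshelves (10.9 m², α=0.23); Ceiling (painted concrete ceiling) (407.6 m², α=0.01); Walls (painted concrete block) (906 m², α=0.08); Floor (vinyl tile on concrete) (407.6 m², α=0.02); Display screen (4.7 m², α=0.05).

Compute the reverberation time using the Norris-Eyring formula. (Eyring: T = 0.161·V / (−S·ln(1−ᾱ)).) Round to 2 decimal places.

7.60 seconds

Total surface area S = 4 + 10.9 + 407.6 + 906 + 407.6 + 4.7 = 1740.8 m².
Σ(Sᵢαᵢ) = 4·0.03 + 10.9·0.23 + 407.6·0.01 + 906·0.08 + 407.6·0.02 + 4.7·0.05 = 87.570.
Mean coefficient ᾱ = A/S = 0.0503.
−S·ln(1−ᾱ) = −1740.8 × ln(1 − 0.0503) = 89.841.
V = 31.6 × 12.9 × 10.4 = 4239.456 m³.
T = 0.161·V/[−S·ln(1−ᾱ)] = 0.161·4239.456/89.841 = 7.60 s.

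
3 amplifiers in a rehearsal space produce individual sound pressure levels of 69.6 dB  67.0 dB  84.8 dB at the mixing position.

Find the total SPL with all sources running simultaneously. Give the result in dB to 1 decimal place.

Σ 10^(Lᵢ/10) = 3.161e+08.
L_total = 10·log₁₀(3.161e+08) = 85.0 dB.

85.0 dB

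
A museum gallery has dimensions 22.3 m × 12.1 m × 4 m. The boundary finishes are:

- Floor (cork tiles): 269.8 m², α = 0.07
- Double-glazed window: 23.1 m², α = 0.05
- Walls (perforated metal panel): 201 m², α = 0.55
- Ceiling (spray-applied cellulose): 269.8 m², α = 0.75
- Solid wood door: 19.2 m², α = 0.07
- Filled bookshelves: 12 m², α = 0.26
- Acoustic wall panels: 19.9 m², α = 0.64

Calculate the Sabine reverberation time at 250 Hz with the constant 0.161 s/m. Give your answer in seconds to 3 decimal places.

A = Σ Sᵢαᵢ = 269.8·0.07 + 23.1·0.05 + 201·0.55 + 269.8·0.75 + 19.2·0.07 + 12·0.26 + 19.9·0.64 = 350.141 sabins.
Room volume: 1079.32 m³.
T = 0.161 V/A = 0.161·1079.32/350.141 = 0.496 s.

0.496 seconds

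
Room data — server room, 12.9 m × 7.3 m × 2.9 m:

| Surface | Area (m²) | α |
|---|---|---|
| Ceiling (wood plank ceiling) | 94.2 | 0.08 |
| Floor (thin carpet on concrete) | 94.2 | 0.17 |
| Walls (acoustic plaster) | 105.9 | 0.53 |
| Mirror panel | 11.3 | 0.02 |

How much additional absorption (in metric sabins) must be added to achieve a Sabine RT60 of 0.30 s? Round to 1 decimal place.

66.7 sabins

Summing Sᵢαᵢ: 7.536 + 16.014 + 56.127 + 0.226 → A₁ = 79.903 sabins.
V = 273.093 m³. Required absorption A₂ = 0.161 × 273.093 / 0.30 = 146.560 sabins.
Shortfall: 146.560 − 79.903 = 66.7 sabins.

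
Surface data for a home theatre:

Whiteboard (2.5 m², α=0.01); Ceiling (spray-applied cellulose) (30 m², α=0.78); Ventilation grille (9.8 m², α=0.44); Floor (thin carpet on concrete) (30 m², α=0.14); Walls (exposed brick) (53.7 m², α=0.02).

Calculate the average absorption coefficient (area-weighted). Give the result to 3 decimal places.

0.262

S = Σ Sᵢ = 2.5 + 30 + 9.8 + 30 + 53.7 = 126.0 m².
Σ(Sᵢαᵢ) = 2.5*0.01 + 30*0.78 + 9.8*0.44 + 30*0.14 + 53.7*0.02 = 33.011.
ᾱ = A/S = 0.262.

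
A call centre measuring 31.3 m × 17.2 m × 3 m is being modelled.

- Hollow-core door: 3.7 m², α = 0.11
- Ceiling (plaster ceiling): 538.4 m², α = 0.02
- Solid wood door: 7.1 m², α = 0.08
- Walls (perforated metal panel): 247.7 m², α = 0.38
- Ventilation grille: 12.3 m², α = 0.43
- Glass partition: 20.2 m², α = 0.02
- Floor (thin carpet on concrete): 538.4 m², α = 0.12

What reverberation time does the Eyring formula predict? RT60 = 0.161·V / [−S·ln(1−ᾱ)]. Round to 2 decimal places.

Total surface area S = 3.7 + 538.4 + 7.1 + 247.7 + 12.3 + 20.2 + 538.4 = 1367.8 m².
Absorption A = 3.7·0.11 + 538.4·0.02 + 7.1·0.08 + 247.7·0.38 + 12.3·0.43 + 20.2·0.02 + 538.4·0.12 = 176.170 sabins.
ᾱ = 176.170 / 1367.8 = 0.1288.
Eyring denominator: −S ln(1−ᾱ) = 188.597.
V = 31.3 × 17.2 × 3 = 1615.08 m³.
T = 0.161·V/[−S·ln(1−ᾱ)] = 0.161·1615.08/188.597 = 1.38 s.

1.38 s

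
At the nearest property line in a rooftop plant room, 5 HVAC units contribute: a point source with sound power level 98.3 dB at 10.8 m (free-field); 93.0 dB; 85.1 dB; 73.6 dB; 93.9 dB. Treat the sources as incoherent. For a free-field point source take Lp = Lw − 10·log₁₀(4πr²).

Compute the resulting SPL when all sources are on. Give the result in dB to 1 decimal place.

96.8 dB

Source at 10.8 m: Lp = 98.3 − 10·log₁₀(4π·10.8²) = 98.3 − 10·log₁₀(1465.741) = 66.6 dB.
Σ 10^(Lᵢ/10) = 4.801e+09.
Back to dB: 10·log₁₀ Σ = 96.8 dB.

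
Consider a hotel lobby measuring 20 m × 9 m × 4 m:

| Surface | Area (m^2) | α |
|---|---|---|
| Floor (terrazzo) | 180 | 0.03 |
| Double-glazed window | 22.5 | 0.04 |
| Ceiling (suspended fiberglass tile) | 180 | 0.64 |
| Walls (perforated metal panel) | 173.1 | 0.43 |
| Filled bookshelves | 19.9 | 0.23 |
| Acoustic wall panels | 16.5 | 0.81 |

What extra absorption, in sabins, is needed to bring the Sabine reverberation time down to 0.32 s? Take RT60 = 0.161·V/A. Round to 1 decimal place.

148.4 sabins

Equivalent absorption area: A₁ = 180·0.03 + 22.5·0.04 + 180·0.64 + 173.1·0.43 + 19.9·0.23 + 16.5·0.81 = 213.875 m^2.
For T = 0.32 s, need A₂ = 0.161·V/T = 0.161·720/0.32 = 362.250 sabins.
Shortfall: 362.250 − 213.875 = 148.4 sabins.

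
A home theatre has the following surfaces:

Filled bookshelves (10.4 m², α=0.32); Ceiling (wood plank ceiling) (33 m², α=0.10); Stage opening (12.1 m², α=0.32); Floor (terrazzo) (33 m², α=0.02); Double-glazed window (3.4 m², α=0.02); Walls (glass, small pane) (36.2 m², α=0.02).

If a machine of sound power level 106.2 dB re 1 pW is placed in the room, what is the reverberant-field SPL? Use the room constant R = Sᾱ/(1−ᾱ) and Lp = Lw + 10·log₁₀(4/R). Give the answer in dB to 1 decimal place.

101.0 dB

Σ(Sᵢαᵢ) = 10.4·0.32 + 33·0.10 + 12.1·0.32 + 33·0.02 + 3.4·0.02 + 36.2·0.02 = 11.952; total area S = 128.1 m².
ᾱ = 11.952/128.1 = 0.0933; R = Sᾱ/(1−ᾱ) = 11.952/(1−0.0933) = 13.182 m².
Lp = Lw + 10 log₁₀(4/R) = 106.2 -5.18 = 101.0 dB.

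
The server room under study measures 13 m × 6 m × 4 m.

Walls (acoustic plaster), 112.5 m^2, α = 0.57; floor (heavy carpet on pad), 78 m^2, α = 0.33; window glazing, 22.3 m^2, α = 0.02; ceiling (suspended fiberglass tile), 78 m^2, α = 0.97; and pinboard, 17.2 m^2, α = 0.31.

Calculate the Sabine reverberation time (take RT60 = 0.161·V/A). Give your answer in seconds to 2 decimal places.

0.29 s

Total absorption A = 112.5×0.57 + 78×0.33 + 22.3×0.02 + 78×0.97 + 17.2×0.31
  = 64.125 + 25.740 + 0.446 + 75.660 + 5.332 = 171.303 m^2 sabins.
Room volume: 312 m³.
Sabine: RT60 = 0.161 × 312 / 171.303 = 0.29 s.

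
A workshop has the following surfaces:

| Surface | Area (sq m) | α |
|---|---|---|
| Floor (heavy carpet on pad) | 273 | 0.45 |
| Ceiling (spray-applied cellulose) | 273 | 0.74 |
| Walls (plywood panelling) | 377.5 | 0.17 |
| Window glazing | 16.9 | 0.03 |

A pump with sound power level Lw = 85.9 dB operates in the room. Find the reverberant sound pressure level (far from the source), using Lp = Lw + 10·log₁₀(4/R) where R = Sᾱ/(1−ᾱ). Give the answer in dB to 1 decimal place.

Σ(Sᵢαᵢ) = 273×0.45 + 273×0.74 + 377.5×0.17 + 16.9×0.03 = 389.552; total area S = 940.4 sq m.
ᾱ = 389.552/940.4 = 0.4142; R = Sᾱ/(1−ᾱ) = 389.552/(1−0.4142) = 664.991 sq m.
Lp = Lw + 10 log₁₀(4/R) = 85.9 -22.21 = 63.7 dB.

63.7 dB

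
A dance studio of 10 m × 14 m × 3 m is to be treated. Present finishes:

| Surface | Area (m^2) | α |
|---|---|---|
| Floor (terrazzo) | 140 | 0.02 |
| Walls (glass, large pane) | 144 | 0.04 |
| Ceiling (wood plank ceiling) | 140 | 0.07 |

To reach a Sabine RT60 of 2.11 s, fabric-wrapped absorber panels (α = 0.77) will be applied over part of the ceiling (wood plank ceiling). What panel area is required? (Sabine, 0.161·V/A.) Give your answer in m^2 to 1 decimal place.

19.6

Equivalent absorption area: A₁ = 140×0.02 + 144×0.04 + 140×0.07 = 18.360 m^2.
Required A₂ = 0.161·420/2.11 = 32.047 sabins.
ΔA needed = 32.047 − 18.360 = 13.687 sabins.
Each m^2 of panel replacing the ceiling (wood plank ceiling) adds (0.77 − 0.07) = 0.70 sabins.
Panel area = 13.687 / 0.70 = 19.6 m^2.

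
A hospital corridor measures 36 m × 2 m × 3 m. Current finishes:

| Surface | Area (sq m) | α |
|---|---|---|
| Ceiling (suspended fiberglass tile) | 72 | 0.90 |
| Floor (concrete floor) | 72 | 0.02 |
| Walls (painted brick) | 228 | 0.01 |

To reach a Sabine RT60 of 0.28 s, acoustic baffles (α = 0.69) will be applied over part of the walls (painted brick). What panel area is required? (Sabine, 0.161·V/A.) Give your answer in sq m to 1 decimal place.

81.9

Total absorption A₁ = 72*0.90 + 72*0.02 + 228*0.01
  = 64.800 + 1.440 + 2.280 = 68.520 sq m sabins.
V = 216 m³. Target absorption A₂ = 0.161 × 216 / 0.28 = 124.200 sabins.
ΔA needed = 124.200 − 68.520 = 55.680 sabins.
Net gain per sq m: Δα = 0.69 − 0.01 = 0.68.
Panel area = 55.680 / 0.68 = 81.9 sq m.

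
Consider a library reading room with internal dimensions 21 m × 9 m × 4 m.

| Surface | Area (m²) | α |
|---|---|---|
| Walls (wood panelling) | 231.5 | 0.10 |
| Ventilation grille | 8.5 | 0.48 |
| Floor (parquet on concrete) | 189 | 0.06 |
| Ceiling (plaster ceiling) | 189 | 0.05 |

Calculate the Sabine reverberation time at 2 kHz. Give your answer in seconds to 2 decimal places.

2.53 s

Equivalent absorption area: A = 231.5×0.10 + 8.5×0.48 + 189×0.06 + 189×0.05 = 48.020 m².
Volume V = 21 × 9 × 4 = 756 m³.
RT60 = 0.161 · V / A = 0.161 × 756 / 48.020 = 2.53 s.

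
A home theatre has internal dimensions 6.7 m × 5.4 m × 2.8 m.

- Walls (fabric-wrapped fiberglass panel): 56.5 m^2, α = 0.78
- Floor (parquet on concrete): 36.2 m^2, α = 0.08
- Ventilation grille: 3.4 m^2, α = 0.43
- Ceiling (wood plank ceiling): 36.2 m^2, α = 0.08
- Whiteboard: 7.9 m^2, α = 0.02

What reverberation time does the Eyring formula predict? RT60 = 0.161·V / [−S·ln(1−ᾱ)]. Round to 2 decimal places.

Total surface area S = 56.5 + 36.2 + 3.4 + 36.2 + 7.9 = 140.2 m^2.
Σ(Sᵢαᵢ) = 56.5×0.78 + 36.2×0.08 + 3.4×0.43 + 36.2×0.08 + 7.9×0.02 = 51.482.
Mean coefficient ᾱ = A/S = 0.3672.
Eyring denominator: −S ln(1−ᾱ) = 64.156.
V = 6.7 × 5.4 × 2.8 = 101.304 m³.
RT60 = 0.161 × 101.304 / 64.156 = 0.25 s.

0.25 s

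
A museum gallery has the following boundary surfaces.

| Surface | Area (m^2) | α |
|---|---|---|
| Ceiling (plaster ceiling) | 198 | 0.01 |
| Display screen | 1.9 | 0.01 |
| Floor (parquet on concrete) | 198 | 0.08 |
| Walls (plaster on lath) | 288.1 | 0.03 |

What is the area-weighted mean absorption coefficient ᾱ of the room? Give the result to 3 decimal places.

S = Σ Sᵢ = 198 + 1.9 + 198 + 288.1 = 686.0 m^2.
Σ(Sᵢαᵢ) = 198×0.01 + 1.9×0.01 + 198×0.08 + 288.1×0.03 = 26.482.
ᾱ = A/S = 0.039.

0.039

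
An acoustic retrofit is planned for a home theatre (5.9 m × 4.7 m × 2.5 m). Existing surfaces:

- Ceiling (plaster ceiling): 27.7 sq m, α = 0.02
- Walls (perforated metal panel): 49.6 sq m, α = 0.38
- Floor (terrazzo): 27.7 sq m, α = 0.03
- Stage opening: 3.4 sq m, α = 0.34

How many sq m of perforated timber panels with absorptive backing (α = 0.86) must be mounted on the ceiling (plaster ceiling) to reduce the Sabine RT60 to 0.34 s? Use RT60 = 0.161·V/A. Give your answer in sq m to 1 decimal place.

Summing Sᵢαᵢ: 0.554 + 18.848 + 0.831 + 1.156 → A₁ = 21.389 sabins.
V = 69.325 m³. Target absorption A₂ = 0.161 × 69.325 / 0.34 = 32.827 sabins.
Absorption to add: 32.827 − 21.389 = 11.438 sabins.
Net gain per sq m: Δα = 0.86 − 0.02 = 0.84.
Panel area = 11.438 / 0.84 = 13.6 sq m.

13.6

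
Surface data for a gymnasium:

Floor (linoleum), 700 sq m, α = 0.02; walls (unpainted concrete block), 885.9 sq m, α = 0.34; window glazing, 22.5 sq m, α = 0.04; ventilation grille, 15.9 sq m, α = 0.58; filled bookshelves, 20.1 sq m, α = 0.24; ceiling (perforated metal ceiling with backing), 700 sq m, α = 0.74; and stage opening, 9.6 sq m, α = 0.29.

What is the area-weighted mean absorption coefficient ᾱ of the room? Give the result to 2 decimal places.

0.36

S = Σ Sᵢ = 700 + 885.9 + 22.5 + 15.9 + 20.1 + 700 + 9.6 = 2354.0 sq m.
A = 700*0.02 + 885.9*0.34 + 22.5*0.04 + 15.9*0.58 + 20.1*0.24 + 700*0.74 + 9.6*0.29 = 850.936 sabins.
ᾱ = A/S = 0.36.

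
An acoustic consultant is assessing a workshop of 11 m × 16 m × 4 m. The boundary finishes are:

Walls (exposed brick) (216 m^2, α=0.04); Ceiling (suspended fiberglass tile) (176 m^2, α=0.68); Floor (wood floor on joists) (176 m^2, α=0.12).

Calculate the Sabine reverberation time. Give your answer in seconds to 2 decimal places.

0.76 seconds

Summing Sᵢαᵢ: 8.640 + 119.680 + 21.120 → A = 149.440 sabins.
Room volume: 704 m³.
Sabine: RT60 = 0.161 × 704 / 149.440 = 0.76 s.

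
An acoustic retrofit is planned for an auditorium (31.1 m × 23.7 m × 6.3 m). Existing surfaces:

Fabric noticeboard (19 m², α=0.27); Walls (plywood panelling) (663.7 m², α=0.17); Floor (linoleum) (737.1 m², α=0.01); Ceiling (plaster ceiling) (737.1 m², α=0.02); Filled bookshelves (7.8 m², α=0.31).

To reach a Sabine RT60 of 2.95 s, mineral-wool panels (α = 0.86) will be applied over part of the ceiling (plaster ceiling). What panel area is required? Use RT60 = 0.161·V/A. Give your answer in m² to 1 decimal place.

Equivalent absorption area: A₁ = 19×0.27 + 663.7×0.17 + 737.1×0.01 + 737.1×0.02 + 7.8×0.31 = 142.490 m².
Required A₂ = 0.161·4643.541/2.95 = 253.427 sabins.
ΔA needed = 253.427 − 142.490 = 110.937 sabins.
Each m² of panel replacing the ceiling (plaster ceiling) adds (0.86 − 0.02) = 0.84 sabins.
Panel area = 110.937 / 0.84 = 132.1 m².

132.1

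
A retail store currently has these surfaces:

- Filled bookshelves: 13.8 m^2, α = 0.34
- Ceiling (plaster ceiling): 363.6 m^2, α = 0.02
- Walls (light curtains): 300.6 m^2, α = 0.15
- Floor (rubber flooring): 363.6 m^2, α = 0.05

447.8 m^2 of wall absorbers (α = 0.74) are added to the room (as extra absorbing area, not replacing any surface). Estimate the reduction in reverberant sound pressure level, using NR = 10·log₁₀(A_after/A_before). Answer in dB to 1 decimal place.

A_before = Σ Sᵢαᵢ = 13.8×0.34 + 363.6×0.02 + 300.6×0.15 + 363.6×0.05 = 75.234 sabins.
Added absorption = 447.8 × 0.74 = 331.372 sabins.
New total A_after = 406.606 sabins.
Reduction = 10 log₁₀(A_after/A_before) = 10 log₁₀(5.4046) = 7.3 dB.

7.3 dB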